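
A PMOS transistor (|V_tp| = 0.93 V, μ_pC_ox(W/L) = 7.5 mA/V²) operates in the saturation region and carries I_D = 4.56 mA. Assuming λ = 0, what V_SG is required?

V_SG = 2.03 V

In saturation I_D = ½ k_p (V_SG − |V_tp|)², so V_SG − |V_tp| = √(2 I_D / k_p) = √(2 × 4.56 / 7.5) = 1.1 V.
V_SG = 0.93 + 1.1 = 2.03 V.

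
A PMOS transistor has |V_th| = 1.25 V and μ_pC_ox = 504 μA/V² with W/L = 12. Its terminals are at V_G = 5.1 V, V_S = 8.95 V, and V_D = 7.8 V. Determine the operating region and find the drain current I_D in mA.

Triode; I_D = 14.1 mA

V_SG = V_S − V_G = 8.95 − 5.1 = 3.85 V; V_SD = V_S − V_D = 8.95 − 7.8 = 1.15 V.
k_p = μ_pC_ox · (W/L) = 6.048 mA/V².
V_ov = V_SG − |V_th| = 3.85 − 1.25 = 2.6 V.
Since V_SD = 1.15 V < V_ov = 2.6 V, the device is in the triode region.
I_D = k_p [V_ov · V_SD − ½ V_SD²] = 6.048 × [2.6 × 1.15 − 0.5 × 1.15²] = 14.1 mA.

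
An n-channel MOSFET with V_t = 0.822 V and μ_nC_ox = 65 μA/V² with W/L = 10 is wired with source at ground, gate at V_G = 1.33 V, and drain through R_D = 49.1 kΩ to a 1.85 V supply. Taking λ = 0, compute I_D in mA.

V_GS = V_G = 1.33 V, so V_ov = 1.33 − 0.822 = 0.508 V.
k_n = μ_nC_ox · (W/L) = 0.65 mA/V².
Assume saturation: I_D = ½ k_n V_ov² = 0.5 × 0.65 × 0.508² = 0.0839 mA, giving V_DS = V_DD − I_D R_D = 1.85 − 0.0839 × 49.1 = -2.27 V.
But -2.27 V < V_ov = 0.508 V, so the device is actually in triode.
In triode I_D = k_n[V_ov V_DS − ½ V_DS²] and I_D = (V_DD − V_DS)/R_D. Equating: 16 V_DS² − 17.21 V_DS + 1.85 = 0, giving V_DS = 0.121 V (the root below V_ov).
I_D = (1.85 − 0.121) / 49.1 = 0.0352 mA.

I_D = 0.0352 mA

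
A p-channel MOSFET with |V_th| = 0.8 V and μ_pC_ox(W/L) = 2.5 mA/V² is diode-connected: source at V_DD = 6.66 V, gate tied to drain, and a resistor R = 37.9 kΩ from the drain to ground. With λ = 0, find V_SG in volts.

V_SG = 1.14 V

With gate tied to drain, V_SG = V_SD ≥ V_SG − |V_th|, so the device is in saturation.
KCL at the drain: ½ k_p (V_SG − |V_th|)² = (V_DD − V_SG)/R.
Let x = V_SG − 0.8. Then 47.4 x² + x − 5.86 = 0, giving x = 0.341 V (positive root), so V_SG = 1.14 V.
I_D = (V_DD − V_SG)/R = (6.66 − 1.14) / 37.9 = 0.146 mA.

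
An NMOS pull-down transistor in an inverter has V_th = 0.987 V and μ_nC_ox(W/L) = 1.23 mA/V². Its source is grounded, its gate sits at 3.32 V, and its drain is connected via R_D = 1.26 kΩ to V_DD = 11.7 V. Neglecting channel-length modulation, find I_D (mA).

V_GS = V_G = 3.32 V, so V_ov = 3.32 − 0.987 = 2.33 V.
Assume saturation: I_D = ½ k_n V_ov² = 0.5 × 1.23 × 2.33² = 3.35 mA, giving V_DS = V_DD − I_D R_D = 11.7 − 3.35 × 1.26 = 7.48 V.
V_DS = 7.48 V ≥ V_ov = 2.33 V, confirming saturation.

I_D = 3.35 mA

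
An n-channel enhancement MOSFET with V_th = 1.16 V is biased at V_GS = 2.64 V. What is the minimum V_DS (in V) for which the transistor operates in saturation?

V_DS,sat = 1.48 V

The boundary between triode and saturation is V_DS = V_GS − V_th = V_ov.
V_ov = 2.64 − 1.16 = 1.48 V.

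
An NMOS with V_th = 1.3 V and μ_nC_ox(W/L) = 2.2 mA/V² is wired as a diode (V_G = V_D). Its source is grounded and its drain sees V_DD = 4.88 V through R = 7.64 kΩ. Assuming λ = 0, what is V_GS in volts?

V_GS = 1.90 V

With gate tied to drain, V_GS = V_DS ≥ V_GS − V_th, so the device is in saturation.
KCL at the drain: ½ k_n (V_GS − V_th)² = (V_DD − V_GS)/R.
Let x = V_GS − 1.3. Then 8.4 x² + x − 3.58 = 0, giving x = 0.596 V (positive root), so V_GS = 1.9 V.
I_D = (V_DD − V_GS)/R = (4.88 − 1.9) / 7.64 = 0.391 mA.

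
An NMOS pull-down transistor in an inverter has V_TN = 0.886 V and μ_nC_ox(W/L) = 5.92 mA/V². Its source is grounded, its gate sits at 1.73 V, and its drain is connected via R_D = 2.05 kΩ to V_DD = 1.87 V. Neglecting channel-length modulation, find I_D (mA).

I_D = 0.822 mA

V_GS = V_G = 1.73 V, so V_ov = 1.73 − 0.886 = 0.844 V.
Assume saturation: I_D = ½ k_n V_ov² = 0.5 × 5.92 × 0.844² = 2.11 mA, giving V_DS = V_DD − I_D R_D = 1.87 − 2.11 × 2.05 = -2.45 V.
But -2.45 V < V_ov = 0.844 V, so the device is actually in triode.
In triode I_D = k_n[V_ov V_DS − ½ V_DS²] and I_D = (V_DD − V_DS)/R_D. Equating: 6.07 V_DS² − 11.24 V_DS + 1.87 = 0, giving V_DS = 0.185 V (the root below V_ov).
I_D = (1.87 − 0.185) / 2.05 = 0.822 mA.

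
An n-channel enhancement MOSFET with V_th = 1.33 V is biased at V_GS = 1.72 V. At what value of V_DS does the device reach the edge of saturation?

The boundary between triode and saturation is V_DS = V_GS − V_th = V_ov.
V_ov = 1.72 − 1.33 = 0.39 V.

V_DS,sat = 0.390 V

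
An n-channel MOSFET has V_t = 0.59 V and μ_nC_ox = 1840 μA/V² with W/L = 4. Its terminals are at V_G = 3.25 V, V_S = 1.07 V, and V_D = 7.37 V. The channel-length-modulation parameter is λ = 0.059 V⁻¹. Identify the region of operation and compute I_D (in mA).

Saturation; I_D = 12.8 mA

V_GS = V_G − V_S = 3.25 − 1.07 = 2.18 V; V_DS = V_D − V_S = 7.37 − 1.07 = 6.3 V.
k_n = μ_nC_ox · (W/L) = 7.36 mA/V².
V_ov = V_GS − V_t = 2.18 − 0.59 = 1.59 V.
Since V_DS = 6.3 V ≥ V_ov = 1.59 V, the device is in saturation.
I_D = ½ k_n V_ov² (1 + λ V_DS) = 0.5 × 7.36 × 1.59² × (1 + 0.059 × 6.3) = 12.8 mA.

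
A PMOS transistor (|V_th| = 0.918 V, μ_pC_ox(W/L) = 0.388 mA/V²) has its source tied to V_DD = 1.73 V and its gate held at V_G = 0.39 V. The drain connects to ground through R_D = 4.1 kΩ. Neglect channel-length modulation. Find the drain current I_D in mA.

V_SG = V_DD − V_G = 1.73 − 0.39 = 1.34 V, so V_ov = 1.34 − 0.918 = 0.422 V.
Assume saturation: I_D = ½ k_p V_ov² = 0.5 × 0.388 × 0.422² = 0.0345 mA, giving V_SD = V_DD − I_D R_D = 1.73 − 0.0345 × 4.1 = 1.59 V.
V_SD = 1.59 V ≥ V_ov = 0.422 V, confirming saturation.

I_D = 0.0345 mA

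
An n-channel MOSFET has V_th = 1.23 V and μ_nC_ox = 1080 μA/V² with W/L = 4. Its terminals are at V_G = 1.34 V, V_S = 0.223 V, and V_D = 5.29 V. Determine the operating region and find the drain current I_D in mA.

Cutoff; I_D = 0 mA

V_GS = V_G − V_S = 1.34 − 0.223 = 1.12 V; V_DS = V_D − V_S = 5.29 − 0.223 = 5.07 V.
V_GS = 1.12 V < V_th = 1.23 V, so the transistor is in cutoff.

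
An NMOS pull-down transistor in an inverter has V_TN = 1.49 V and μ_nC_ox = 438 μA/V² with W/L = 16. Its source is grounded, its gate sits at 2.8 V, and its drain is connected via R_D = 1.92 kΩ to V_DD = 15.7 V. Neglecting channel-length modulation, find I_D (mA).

I_D = 6.01 mA

V_GS = V_G = 2.8 V, so V_ov = 2.8 − 1.49 = 1.31 V.
k_n = μ_nC_ox · (W/L) = 7.008 mA/V².
Assume saturation: I_D = ½ k_n V_ov² = 0.5 × 7.008 × 1.31² = 6.01 mA, giving V_DS = V_DD − I_D R_D = 15.7 − 6.01 × 1.92 = 4.15 V.
V_DS = 4.15 V ≥ V_ov = 1.31 V, confirming saturation.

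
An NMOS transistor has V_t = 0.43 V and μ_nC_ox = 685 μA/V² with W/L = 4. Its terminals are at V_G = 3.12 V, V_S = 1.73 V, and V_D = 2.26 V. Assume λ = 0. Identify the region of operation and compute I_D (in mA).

Triode; I_D = 1.01 mA

V_GS = V_G − V_S = 3.12 − 1.73 = 1.39 V; V_DS = V_D − V_S = 2.26 − 1.73 = 0.53 V.
k_n = μ_nC_ox · (W/L) = 2.74 mA/V².
V_ov = V_GS − V_t = 1.39 − 0.43 = 0.96 V.
Since V_DS = 0.53 V < V_ov = 0.96 V, the device is in the triode region.
I_D = k_n [V_ov · V_DS − ½ V_DS²] = 2.74 × [0.96 × 0.53 − 0.5 × 0.53²] = 1.01 mA.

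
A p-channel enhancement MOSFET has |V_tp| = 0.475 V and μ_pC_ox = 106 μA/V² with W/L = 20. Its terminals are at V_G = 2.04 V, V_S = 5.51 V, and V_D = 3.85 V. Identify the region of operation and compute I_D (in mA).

Triode; I_D = 7.62 mA

V_SG = V_S − V_G = 5.51 − 2.04 = 3.47 V; V_SD = V_S − V_D = 5.51 − 3.85 = 1.66 V.
k_p = μ_pC_ox · (W/L) = 2.12 mA/V².
V_ov = V_SG − |V_tp| = 3.47 − 0.475 = 2.99 V.
Since V_SD = 1.66 V < V_ov = 2.99 V, the device is in the triode region.
I_D = k_p [V_ov · V_SD − ½ V_SD²] = 2.12 × [2.99 × 1.66 − 0.5 × 1.66²] = 7.62 mA.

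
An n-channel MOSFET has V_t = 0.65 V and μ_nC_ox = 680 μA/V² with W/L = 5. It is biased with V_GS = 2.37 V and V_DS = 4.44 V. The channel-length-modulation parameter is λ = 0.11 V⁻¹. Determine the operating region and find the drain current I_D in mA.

k_n = μ_nC_ox · (W/L) = 3.4 mA/V².
V_ov = V_GS − V_t = 2.37 − 0.65 = 1.72 V.
Since V_DS = 4.44 V ≥ V_ov = 1.72 V, the device is in saturation.
I_D = ½ k_n V_ov² (1 + λ V_DS) = 0.5 × 3.4 × 1.72² × (1 + 0.11 × 4.44) = 7.49 mA.

Saturation; I_D = 7.49 mA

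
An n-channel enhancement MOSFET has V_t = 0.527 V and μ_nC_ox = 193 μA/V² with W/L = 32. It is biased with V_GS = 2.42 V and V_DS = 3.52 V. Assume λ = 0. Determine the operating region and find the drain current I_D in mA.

Saturation; I_D = 11.1 mA

k_n = μ_nC_ox · (W/L) = 6.176 mA/V².
V_ov = V_GS − V_t = 2.42 − 0.527 = 1.89 V.
Since V_DS = 3.52 V ≥ V_ov = 1.89 V, the device is in saturation.
I_D = ½ k_n V_ov² = 0.5 × 6.176 × 1.89² = 11.1 mA.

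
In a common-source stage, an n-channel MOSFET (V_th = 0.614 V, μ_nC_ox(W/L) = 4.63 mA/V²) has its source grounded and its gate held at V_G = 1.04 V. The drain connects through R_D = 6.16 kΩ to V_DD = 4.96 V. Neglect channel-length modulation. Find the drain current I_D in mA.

I_D = 0.420 mA

V_GS = V_G = 1.04 V, so V_ov = 1.04 − 0.614 = 0.426 V.
Assume saturation: I_D = ½ k_n V_ov² = 0.5 × 4.63 × 0.426² = 0.42 mA, giving V_DS = V_DD − I_D R_D = 4.96 − 0.42 × 6.16 = 2.37 V.
V_DS = 2.37 V ≥ V_ov = 0.426 V, confirming saturation.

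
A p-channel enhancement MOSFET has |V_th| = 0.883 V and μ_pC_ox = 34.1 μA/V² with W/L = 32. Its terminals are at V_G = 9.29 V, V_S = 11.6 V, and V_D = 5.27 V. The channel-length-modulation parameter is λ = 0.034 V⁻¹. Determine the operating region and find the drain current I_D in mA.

V_SG = V_S − V_G = 11.6 − 9.29 = 2.31 V; V_SD = V_S − V_D = 11.6 − 5.27 = 6.33 V.
k_p = μ_pC_ox · (W/L) = 1.091 mA/V².
V_ov = V_SG − |V_th| = 2.31 − 0.883 = 1.43 V.
Since V_SD = 6.33 V ≥ V_ov = 1.43 V, the device is in saturation.
I_D = ½ k_p V_ov² (1 + λ V_SD) = 0.5 × 1.091 × 1.43² × (1 + 0.034 × 6.33) = 1.35 mA.

Saturation; I_D = 1.35 mA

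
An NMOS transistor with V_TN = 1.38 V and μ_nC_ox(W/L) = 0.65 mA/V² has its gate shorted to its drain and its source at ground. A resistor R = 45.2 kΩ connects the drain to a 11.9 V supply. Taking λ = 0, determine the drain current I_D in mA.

With gate tied to drain, V_GS = V_DS ≥ V_GS − V_TN, so the device is in saturation.
KCL at the drain: ½ k_n (V_GS − V_TN)² = (V_DD − V_GS)/R.
Let x = V_GS − 1.38. Then 14.7 x² + x − 10.52 = 0, giving x = 0.813 V (positive root), so V_GS = 2.19 V.
I_D = (V_DD − V_GS)/R = (11.9 − 2.19) / 45.2 = 0.215 mA.

I_D = 0.215 mA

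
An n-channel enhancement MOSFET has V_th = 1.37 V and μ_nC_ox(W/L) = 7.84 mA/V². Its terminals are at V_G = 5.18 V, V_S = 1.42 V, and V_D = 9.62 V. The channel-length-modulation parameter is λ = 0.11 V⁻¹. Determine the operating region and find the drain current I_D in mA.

Saturation; I_D = 42.6 mA

V_GS = V_G − V_S = 5.18 − 1.42 = 3.76 V; V_DS = V_D − V_S = 9.62 − 1.42 = 8.2 V.
V_ov = V_GS − V_th = 3.76 − 1.37 = 2.39 V.
Since V_DS = 8.2 V ≥ V_ov = 2.39 V, the device is in saturation.
I_D = ½ k_n V_ov² (1 + λ V_DS) = 0.5 × 7.84 × 2.39² × (1 + 0.11 × 8.2) = 42.6 mA.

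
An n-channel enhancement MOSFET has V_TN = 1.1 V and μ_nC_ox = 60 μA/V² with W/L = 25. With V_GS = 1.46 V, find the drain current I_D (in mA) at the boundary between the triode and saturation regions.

At the boundary V_DS = V_ov = V_GS − V_TN = 1.46 − 1.1 = 0.36 V.
k_n = μ_nC_ox · (W/L) = 1.5 mA/V².
I_D = ½ k_n V_ov² = 0.5 × 1.5 × 0.36² = 0.0972 mA.

I_D = 0.0972 mA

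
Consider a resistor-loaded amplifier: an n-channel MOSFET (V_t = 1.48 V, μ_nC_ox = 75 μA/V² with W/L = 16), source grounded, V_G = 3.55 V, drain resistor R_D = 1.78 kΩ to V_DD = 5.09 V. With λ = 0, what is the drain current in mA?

I_D = 2.16 mA

V_GS = V_G = 3.55 V, so V_ov = 3.55 − 1.48 = 2.07 V.
k_n = μ_nC_ox · (W/L) = 1.2 mA/V².
Assume saturation: I_D = ½ k_n V_ov² = 0.5 × 1.2 × 2.07² = 2.57 mA, giving V_DS = V_DD − I_D R_D = 5.09 − 2.57 × 1.78 = 0.514 V.
But 0.514 V < V_ov = 2.07 V, so the device is actually in triode.
In triode I_D = k_n[V_ov V_DS − ½ V_DS²] and I_D = (V_DD − V_DS)/R_D. Equating: 1.07 V_DS² − 5.422 V_DS + 5.09 = 0, giving V_DS = 1.24 V (the root below V_ov).
I_D = (5.09 − 1.24) / 1.78 = 2.16 mA.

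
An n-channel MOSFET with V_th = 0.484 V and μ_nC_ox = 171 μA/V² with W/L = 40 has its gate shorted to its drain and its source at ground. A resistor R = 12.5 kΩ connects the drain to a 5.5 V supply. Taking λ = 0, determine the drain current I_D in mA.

With gate tied to drain, V_GS = V_DS ≥ V_GS − V_th, so the device is in saturation.
k_n = μ_nC_ox · (W/L) = 6.84 mA/V².
KCL at the drain: ½ k_n (V_GS − V_th)² = (V_DD − V_GS)/R.
Let x = V_GS − 0.484. Then 42.8 x² + x − 5.016 = 0, giving x = 0.331 V (positive root), so V_GS = 0.815 V.
I_D = (V_DD − V_GS)/R = (5.5 − 0.815) / 12.5 = 0.375 mA.

I_D = 0.375 mA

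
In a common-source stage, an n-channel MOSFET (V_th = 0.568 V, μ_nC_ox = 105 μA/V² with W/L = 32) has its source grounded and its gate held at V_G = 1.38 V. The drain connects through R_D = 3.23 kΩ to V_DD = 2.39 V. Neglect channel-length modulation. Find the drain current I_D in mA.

I_D = 0.650 mA

V_GS = V_G = 1.38 V, so V_ov = 1.38 − 0.568 = 0.812 V.
k_n = μ_nC_ox · (W/L) = 3.36 mA/V².
Assume saturation: I_D = ½ k_n V_ov² = 0.5 × 3.36 × 0.812² = 1.11 mA, giving V_DS = V_DD − I_D R_D = 2.39 − 1.11 × 3.23 = -1.19 V.
But -1.19 V < V_ov = 0.812 V, so the device is actually in triode.
In triode I_D = k_n[V_ov V_DS − ½ V_DS²] and I_D = (V_DD − V_DS)/R_D. Equating: 5.43 V_DS² − 9.812 V_DS + 2.39 = 0, giving V_DS = 0.29 V (the root below V_ov).
I_D = (2.39 − 0.29) / 3.23 = 0.65 mA.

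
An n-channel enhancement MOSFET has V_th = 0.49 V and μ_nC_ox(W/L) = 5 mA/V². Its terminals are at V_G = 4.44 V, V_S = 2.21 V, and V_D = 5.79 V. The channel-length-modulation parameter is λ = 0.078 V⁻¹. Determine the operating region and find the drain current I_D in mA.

V_GS = V_G − V_S = 4.44 − 2.21 = 2.23 V; V_DS = V_D − V_S = 5.79 − 2.21 = 3.58 V.
V_ov = V_GS − V_th = 2.23 − 0.49 = 1.74 V.
Since V_DS = 3.58 V ≥ V_ov = 1.74 V, the device is in saturation.
I_D = ½ k_n V_ov² (1 + λ V_DS) = 0.5 × 5 × 1.74² × (1 + 0.078 × 3.58) = 9.68 mA.

Saturation; I_D = 9.68 mA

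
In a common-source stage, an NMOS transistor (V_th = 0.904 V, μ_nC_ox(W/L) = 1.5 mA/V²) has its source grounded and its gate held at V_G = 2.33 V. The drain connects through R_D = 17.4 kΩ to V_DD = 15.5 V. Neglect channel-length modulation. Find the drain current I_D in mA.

I_D = 0.863 mA

V_GS = V_G = 2.33 V, so V_ov = 2.33 − 0.904 = 1.43 V.
Assume saturation: I_D = ½ k_n V_ov² = 0.5 × 1.5 × 1.43² = 1.53 mA, giving V_DS = V_DD − I_D R_D = 15.5 − 1.53 × 17.4 = -11 V.
But -11 V < V_ov = 1.43 V, so the device is actually in triode.
In triode I_D = k_n[V_ov V_DS − ½ V_DS²] and I_D = (V_DD − V_DS)/R_D. Equating: 13 V_DS² − 38.22 V_DS + 15.5 = 0, giving V_DS = 0.486 V (the root below V_ov).
I_D = (15.5 − 0.486) / 17.4 = 0.863 mA.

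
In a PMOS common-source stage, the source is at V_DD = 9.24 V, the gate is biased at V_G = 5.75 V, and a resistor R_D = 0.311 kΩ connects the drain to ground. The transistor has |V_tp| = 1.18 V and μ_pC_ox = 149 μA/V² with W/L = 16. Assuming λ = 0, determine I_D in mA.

I_D = 6.36 mA

V_SG = V_DD − V_G = 9.24 − 5.75 = 3.49 V, so V_ov = 3.49 − 1.18 = 2.31 V.
k_p = μ_pC_ox · (W/L) = 2.384 mA/V².
Assume saturation: I_D = ½ k_p V_ov² = 0.5 × 2.384 × 2.31² = 6.36 mA, giving V_SD = V_DD − I_D R_D = 9.24 − 6.36 × 0.311 = 7.26 V.
V_SD = 7.26 V ≥ V_ov = 2.31 V, confirming saturation.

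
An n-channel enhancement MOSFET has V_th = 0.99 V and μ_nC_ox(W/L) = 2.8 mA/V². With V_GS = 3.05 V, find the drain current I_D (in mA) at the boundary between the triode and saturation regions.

At the boundary V_DS = V_ov = V_GS − V_th = 3.05 − 0.99 = 2.06 V.
I_D = ½ k_n V_ov² = 0.5 × 2.8 × 2.06² = 5.94 mA.

I_D = 5.94 mA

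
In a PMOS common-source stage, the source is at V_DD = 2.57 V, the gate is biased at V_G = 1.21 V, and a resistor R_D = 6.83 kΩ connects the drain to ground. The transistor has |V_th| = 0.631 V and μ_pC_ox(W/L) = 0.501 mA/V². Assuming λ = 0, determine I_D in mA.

I_D = 0.133 mA

V_SG = V_DD − V_G = 2.57 − 1.21 = 1.36 V, so V_ov = 1.36 − 0.631 = 0.729 V.
Assume saturation: I_D = ½ k_p V_ov² = 0.5 × 0.501 × 0.729² = 0.133 mA, giving V_SD = V_DD − I_D R_D = 2.57 − 0.133 × 6.83 = 1.66 V.
V_SD = 1.66 V ≥ V_ov = 0.729 V, confirming saturation.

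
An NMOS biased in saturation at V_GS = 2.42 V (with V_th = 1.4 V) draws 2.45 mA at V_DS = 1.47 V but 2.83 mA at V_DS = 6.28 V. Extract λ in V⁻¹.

λ = 0.0339 V⁻¹

With V_GS fixed, I_D ∝ (1 + λ V_DS) in saturation, so I_D2/I_D1 = (1 + λ V_DS2)/(1 + λ V_DS1).
2.83/2.45 = 1.155 = (1 + 6.28 λ)/(1 + 1.47 λ).
Solving: λ (I_D1 V_DS2 − I_D2 V_DS1) = I_D2 − I_D1, so λ = (2.83 − 2.45) / (2.45 × 6.28 − 2.83 × 1.47) = 0.38 / 11.2 = 0.0339 V⁻¹.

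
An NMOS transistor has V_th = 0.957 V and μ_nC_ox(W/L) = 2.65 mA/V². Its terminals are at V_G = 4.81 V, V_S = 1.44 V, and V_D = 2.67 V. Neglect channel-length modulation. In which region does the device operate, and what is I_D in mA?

Triode; I_D = 5.86 mA

V_GS = V_G − V_S = 4.81 − 1.44 = 3.37 V; V_DS = V_D − V_S = 2.67 − 1.44 = 1.23 V.
V_ov = V_GS − V_th = 3.37 − 0.957 = 2.41 V.
Since V_DS = 1.23 V < V_ov = 2.41 V, the device is in the triode region.
I_D = k_n [V_ov · V_DS − ½ V_DS²] = 2.65 × [2.41 × 1.23 − 0.5 × 1.23²] = 5.86 mA.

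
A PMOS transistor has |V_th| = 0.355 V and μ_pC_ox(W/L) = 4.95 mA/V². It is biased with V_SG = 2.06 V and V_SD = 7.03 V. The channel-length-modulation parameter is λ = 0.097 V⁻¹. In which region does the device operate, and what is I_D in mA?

Saturation; I_D = 12.1 mA

V_ov = V_SG − |V_th| = 2.06 − 0.355 = 1.71 V.
Since V_SD = 7.03 V ≥ V_ov = 1.71 V, the device is in saturation.
I_D = ½ k_p V_ov² (1 + λ V_SD) = 0.5 × 4.95 × 1.71² × (1 + 0.097 × 7.03) = 12.1 mA.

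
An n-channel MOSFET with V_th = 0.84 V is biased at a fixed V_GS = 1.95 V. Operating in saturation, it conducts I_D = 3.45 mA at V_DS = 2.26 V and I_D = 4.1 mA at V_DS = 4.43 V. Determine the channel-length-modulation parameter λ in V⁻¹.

With V_GS fixed, I_D ∝ (1 + λ V_DS) in saturation, so I_D2/I_D1 = (1 + λ V_DS2)/(1 + λ V_DS1).
4.1/3.45 = 1.188 = (1 + 4.43 λ)/(1 + 2.26 λ).
Solving: λ (I_D1 V_DS2 − I_D2 V_DS1) = I_D2 − I_D1, so λ = (4.1 − 3.45) / (3.45 × 4.43 − 4.1 × 2.26) = 0.65 / 6.02 = 0.108 V⁻¹.

λ = 0.108 V⁻¹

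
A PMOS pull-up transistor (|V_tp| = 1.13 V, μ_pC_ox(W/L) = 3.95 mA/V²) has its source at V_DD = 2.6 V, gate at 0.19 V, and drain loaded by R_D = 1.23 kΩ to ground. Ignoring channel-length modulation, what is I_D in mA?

I_D = 1.77 mA

V_SG = V_DD − V_G = 2.6 − 0.19 = 2.41 V, so V_ov = 2.41 − 1.13 = 1.28 V.
Assume saturation: I_D = ½ k_p V_ov² = 0.5 × 3.95 × 1.28² = 3.24 mA, giving V_SD = V_DD − I_D R_D = 2.6 − 3.24 × 1.23 = -1.38 V.
But -1.38 V < V_ov = 1.28 V, so the device is actually in triode.
In triode I_D = k_p[V_ov V_SD − ½ V_SD²] and I_D = (V_DD − V_SD)/R_D. Equating: 2.43 V_SD² − 7.219 V_SD + 2.6 = 0, giving V_SD = 0.419 V (the root below V_ov).
I_D = (2.6 − 0.419) / 1.23 = 1.77 mA.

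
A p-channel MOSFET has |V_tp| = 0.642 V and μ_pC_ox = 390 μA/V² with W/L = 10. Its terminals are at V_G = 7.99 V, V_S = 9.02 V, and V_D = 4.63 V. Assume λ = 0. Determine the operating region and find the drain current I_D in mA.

V_SG = V_S − V_G = 9.02 − 7.99 = 1.03 V; V_SD = V_S − V_D = 9.02 − 4.63 = 4.39 V.
k_p = μ_pC_ox · (W/L) = 3.9 mA/V².
V_ov = V_SG − |V_tp| = 1.03 − 0.642 = 0.388 V.
Since V_SD = 4.39 V ≥ V_ov = 0.388 V, the device is in saturation.
I_D = ½ k_p V_ov² = 0.5 × 3.9 × 0.388² = 0.294 mA.

Saturation; I_D = 0.294 mA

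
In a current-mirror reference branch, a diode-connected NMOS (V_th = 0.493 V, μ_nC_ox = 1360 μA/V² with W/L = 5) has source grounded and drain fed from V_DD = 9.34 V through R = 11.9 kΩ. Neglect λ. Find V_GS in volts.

V_GS = 0.948 V

With gate tied to drain, V_GS = V_DS ≥ V_GS − V_th, so the device is in saturation.
k_n = μ_nC_ox · (W/L) = 6.8 mA/V².
KCL at the drain: ½ k_n (V_GS − V_th)² = (V_DD − V_GS)/R.
Let x = V_GS − 0.493. Then 40.5 x² + x − 8.847 = 0, giving x = 0.455 V (positive root), so V_GS = 0.948 V.
I_D = (V_DD − V_GS)/R = (9.34 − 0.948) / 11.9 = 0.705 mA.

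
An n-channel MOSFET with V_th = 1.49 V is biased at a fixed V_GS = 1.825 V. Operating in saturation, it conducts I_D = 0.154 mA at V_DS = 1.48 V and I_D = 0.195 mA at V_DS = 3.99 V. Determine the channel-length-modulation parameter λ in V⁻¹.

λ = 0.126 V⁻¹

With V_GS fixed, I_D ∝ (1 + λ V_DS) in saturation, so I_D2/I_D1 = (1 + λ V_DS2)/(1 + λ V_DS1).
0.195/0.154 = 1.266 = (1 + 3.99 λ)/(1 + 1.48 λ).
Solving: λ (I_D1 V_DS2 − I_D2 V_DS1) = I_D2 − I_D1, so λ = (0.195 − 0.154) / (0.154 × 3.99 − 0.195 × 1.48) = 0.041 / 0.326 = 0.126 V⁻¹.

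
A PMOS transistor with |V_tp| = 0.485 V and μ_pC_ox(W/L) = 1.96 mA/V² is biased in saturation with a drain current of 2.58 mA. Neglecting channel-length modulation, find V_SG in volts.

In saturation I_D = ½ k_p (V_SG − |V_tp|)², so V_SG − |V_tp| = √(2 I_D / k_p) = √(2 × 2.58 / 1.96) = 1.62 V.
V_SG = 0.485 + 1.62 = 2.11 V.

V_SG = 2.11 V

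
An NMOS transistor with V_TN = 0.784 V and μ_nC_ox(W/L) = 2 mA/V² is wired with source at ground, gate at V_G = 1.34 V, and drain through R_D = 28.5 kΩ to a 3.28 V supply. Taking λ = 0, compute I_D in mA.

V_GS = V_G = 1.34 V, so V_ov = 1.34 − 0.784 = 0.556 V.
Assume saturation: I_D = ½ k_n V_ov² = 0.5 × 2 × 0.556² = 0.309 mA, giving V_DS = V_DD − I_D R_D = 3.28 − 0.309 × 28.5 = -5.53 V.
But -5.53 V < V_ov = 0.556 V, so the device is actually in triode.
In triode I_D = k_n[V_ov V_DS − ½ V_DS²] and I_D = (V_DD − V_DS)/R_D. Equating: 28.5 V_DS² − 32.69 V_DS + 3.28 = 0, giving V_DS = 0.111 V (the root below V_ov).
I_D = (3.28 − 0.111) / 28.5 = 0.111 mA.

I_D = 0.111 mA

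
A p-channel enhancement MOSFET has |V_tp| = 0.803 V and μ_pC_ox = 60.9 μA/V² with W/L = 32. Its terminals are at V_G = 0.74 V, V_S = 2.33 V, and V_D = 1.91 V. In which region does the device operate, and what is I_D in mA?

Triode; I_D = 0.472 mA

V_SG = V_S − V_G = 2.33 − 0.74 = 1.59 V; V_SD = V_S − V_D = 2.33 − 1.91 = 0.42 V.
k_p = μ_pC_ox · (W/L) = 1.949 mA/V².
V_ov = V_SG − |V_tp| = 1.59 − 0.803 = 0.787 V.
Since V_SD = 0.42 V < V_ov = 0.787 V, the device is in the triode region.
I_D = k_p [V_ov · V_SD − ½ V_SD²] = 1.949 × [0.787 × 0.42 − 0.5 × 0.42²] = 0.472 mA.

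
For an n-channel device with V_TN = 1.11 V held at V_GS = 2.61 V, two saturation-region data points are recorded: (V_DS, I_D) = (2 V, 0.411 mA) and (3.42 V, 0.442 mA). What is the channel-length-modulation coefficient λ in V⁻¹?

With V_GS fixed, I_D ∝ (1 + λ V_DS) in saturation, so I_D2/I_D1 = (1 + λ V_DS2)/(1 + λ V_DS1).
0.442/0.411 = 1.075 = (1 + 3.42 λ)/(1 + 2 λ).
Solving: λ (I_D1 V_DS2 − I_D2 V_DS1) = I_D2 − I_D1, so λ = (0.442 − 0.411) / (0.411 × 3.42 − 0.442 × 2) = 0.031 / 0.522 = 0.0594 V⁻¹.

λ = 0.0594 V⁻¹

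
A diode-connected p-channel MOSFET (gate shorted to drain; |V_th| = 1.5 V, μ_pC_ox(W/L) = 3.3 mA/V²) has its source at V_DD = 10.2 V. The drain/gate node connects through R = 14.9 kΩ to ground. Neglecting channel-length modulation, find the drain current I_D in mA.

I_D = 0.545 mA

With gate tied to drain, V_SG = V_SD ≥ V_SG − |V_th|, so the device is in saturation.
KCL at the drain: ½ k_p (V_SG − |V_th|)² = (V_DD − V_SG)/R.
Let x = V_SG − 1.5. Then 24.6 x² + x − 8.7 = 0, giving x = 0.575 V (positive root), so V_SG = 2.07 V.
I_D = (V_DD − V_SG)/R = (10.2 − 2.07) / 14.9 = 0.545 mA.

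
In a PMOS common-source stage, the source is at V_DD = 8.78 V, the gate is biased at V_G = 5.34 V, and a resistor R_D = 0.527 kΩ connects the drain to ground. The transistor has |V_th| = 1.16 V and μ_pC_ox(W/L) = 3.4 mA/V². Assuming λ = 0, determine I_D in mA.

V_SG = V_DD − V_G = 8.78 − 5.34 = 3.44 V, so V_ov = 3.44 − 1.16 = 2.28 V.
Assume saturation: I_D = ½ k_p V_ov² = 0.5 × 3.4 × 2.28² = 8.84 mA, giving V_SD = V_DD − I_D R_D = 8.78 − 8.84 × 0.527 = 4.12 V.
V_SD = 4.12 V ≥ V_ov = 2.28 V, confirming saturation.

I_D = 8.84 mA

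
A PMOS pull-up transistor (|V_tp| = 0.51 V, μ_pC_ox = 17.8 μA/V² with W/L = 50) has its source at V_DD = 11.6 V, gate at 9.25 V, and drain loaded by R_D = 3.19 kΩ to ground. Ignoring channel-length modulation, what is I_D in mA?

V_SG = V_DD − V_G = 11.6 − 9.25 = 2.35 V, so V_ov = 2.35 − 0.51 = 1.84 V.
k_p = μ_pC_ox · (W/L) = 0.89 mA/V².
Assume saturation: I_D = ½ k_p V_ov² = 0.5 × 0.89 × 1.84² = 1.51 mA, giving V_SD = V_DD − I_D R_D = 11.6 − 1.51 × 3.19 = 6.79 V.
V_SD = 6.79 V ≥ V_ov = 1.84 V, confirming saturation.

I_D = 1.51 mA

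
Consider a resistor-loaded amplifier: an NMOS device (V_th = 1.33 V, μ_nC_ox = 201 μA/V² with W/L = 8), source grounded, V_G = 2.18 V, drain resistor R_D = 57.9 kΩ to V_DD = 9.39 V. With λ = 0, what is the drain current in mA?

V_GS = V_G = 2.18 V, so V_ov = 2.18 − 1.33 = 0.85 V.
k_n = μ_nC_ox · (W/L) = 1.608 mA/V².
Assume saturation: I_D = ½ k_n V_ov² = 0.5 × 1.608 × 0.85² = 0.581 mA, giving V_DS = V_DD − I_D R_D = 9.39 − 0.581 × 57.9 = -24.2 V.
But -24.2 V < V_ov = 0.85 V, so the device is actually in triode.
In triode I_D = k_n[V_ov V_DS − ½ V_DS²] and I_D = (V_DD − V_DS)/R_D. Equating: 46.6 V_DS² − 80.14 V_DS + 9.39 = 0, giving V_DS = 0.126 V (the root below V_ov).
I_D = (9.39 − 0.126) / 57.9 = 0.16 mA.

I_D = 0.160 mA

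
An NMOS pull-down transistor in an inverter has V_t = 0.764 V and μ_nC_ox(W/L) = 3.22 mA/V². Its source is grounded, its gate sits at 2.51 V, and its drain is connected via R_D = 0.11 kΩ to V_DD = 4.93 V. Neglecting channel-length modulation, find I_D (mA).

I_D = 4.91 mA

V_GS = V_G = 2.51 V, so V_ov = 2.51 − 0.764 = 1.75 V.
Assume saturation: I_D = ½ k_n V_ov² = 0.5 × 3.22 × 1.75² = 4.91 mA, giving V_DS = V_DD − I_D R_D = 4.93 − 4.91 × 0.11 = 4.39 V.
V_DS = 4.39 V ≥ V_ov = 1.75 V, confirming saturation.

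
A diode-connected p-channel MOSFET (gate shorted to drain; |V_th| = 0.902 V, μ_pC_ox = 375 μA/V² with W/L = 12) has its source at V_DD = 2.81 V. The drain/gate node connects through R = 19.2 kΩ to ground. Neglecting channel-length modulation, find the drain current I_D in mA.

With gate tied to drain, V_SG = V_SD ≥ V_SG − |V_th|, so the device is in saturation.
k_p = μ_pC_ox · (W/L) = 4.5 mA/V².
KCL at the drain: ½ k_p (V_SG − |V_th|)² = (V_DD − V_SG)/R.
Let x = V_SG − 0.902. Then 43.2 x² + x − 1.908 = 0, giving x = 0.199 V (positive root), so V_SG = 1.1 V.
I_D = (V_DD − V_SG)/R = (2.81 − 1.1) / 19.2 = 0.089 mA.

I_D = 0.0890 mA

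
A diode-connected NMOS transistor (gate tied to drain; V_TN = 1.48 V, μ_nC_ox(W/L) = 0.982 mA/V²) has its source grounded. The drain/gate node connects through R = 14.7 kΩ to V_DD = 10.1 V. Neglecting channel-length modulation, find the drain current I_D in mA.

With gate tied to drain, V_GS = V_DS ≥ V_GS − V_TN, so the device is in saturation.
KCL at the drain: ½ k_n (V_GS − V_TN)² = (V_DD − V_GS)/R.
Let x = V_GS − 1.48. Then 7.22 x² + x − 8.62 = 0, giving x = 1.03 V (positive root), so V_GS = 2.51 V.
I_D = (V_DD − V_GS)/R = (10.1 − 2.51) / 14.7 = 0.517 mA.

I_D = 0.517 mA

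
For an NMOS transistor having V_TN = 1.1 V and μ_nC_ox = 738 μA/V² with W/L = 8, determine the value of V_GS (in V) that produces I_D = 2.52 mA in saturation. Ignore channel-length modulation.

V_GS = 2.02 V

k_n = μ_nC_ox · (W/L) = 5.904 mA/V².
In saturation I_D = ½ k_n (V_GS − V_TN)², so V_GS − V_TN = √(2 I_D / k_n) = √(2 × 2.52 / 5.904) = 0.924 V.
V_GS = 1.1 + 0.924 = 2.02 V.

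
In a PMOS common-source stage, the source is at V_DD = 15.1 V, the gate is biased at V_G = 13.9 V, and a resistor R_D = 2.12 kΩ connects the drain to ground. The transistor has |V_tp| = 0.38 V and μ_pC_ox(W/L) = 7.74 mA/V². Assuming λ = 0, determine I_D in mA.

I_D = 2.60 mA

V_SG = V_DD − V_G = 15.1 − 13.9 = 1.2 V, so V_ov = 1.2 − 0.38 = 0.82 V.
Assume saturation: I_D = ½ k_p V_ov² = 0.5 × 7.74 × 0.82² = 2.6 mA, giving V_SD = V_DD − I_D R_D = 15.1 − 2.6 × 2.12 = 9.58 V.
V_SD = 9.58 V ≥ V_ov = 0.82 V, confirming saturation.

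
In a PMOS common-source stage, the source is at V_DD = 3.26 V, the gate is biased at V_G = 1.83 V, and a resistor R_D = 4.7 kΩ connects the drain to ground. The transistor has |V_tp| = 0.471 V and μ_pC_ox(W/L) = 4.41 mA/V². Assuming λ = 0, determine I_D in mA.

I_D = 0.657 mA

V_SG = V_DD − V_G = 3.26 − 1.83 = 1.43 V, so V_ov = 1.43 − 0.471 = 0.959 V.
Assume saturation: I_D = ½ k_p V_ov² = 0.5 × 4.41 × 0.959² = 2.03 mA, giving V_SD = V_DD − I_D R_D = 3.26 − 2.03 × 4.7 = -6.27 V.
But -6.27 V < V_ov = 0.959 V, so the device is actually in triode.
In triode I_D = k_p[V_ov V_SD − ½ V_SD²] and I_D = (V_DD − V_SD)/R_D. Equating: 10.4 V_SD² − 20.88 V_SD + 3.26 = 0, giving V_SD = 0.171 V (the root below V_ov).
I_D = (3.26 − 0.171) / 4.7 = 0.657 mA.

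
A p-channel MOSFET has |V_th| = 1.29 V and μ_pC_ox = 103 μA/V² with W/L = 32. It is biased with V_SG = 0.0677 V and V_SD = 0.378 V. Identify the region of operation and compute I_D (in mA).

V_SG = 0.0677 V < |V_th| = 1.29 V, so the transistor is in cutoff.

Cutoff; I_D = 0 mA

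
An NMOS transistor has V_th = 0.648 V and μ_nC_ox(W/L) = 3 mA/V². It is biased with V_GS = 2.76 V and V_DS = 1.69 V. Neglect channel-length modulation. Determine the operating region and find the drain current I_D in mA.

Triode; I_D = 6.42 mA

V_ov = V_GS − V_th = 2.76 − 0.648 = 2.11 V.
Since V_DS = 1.69 V < V_ov = 2.11 V, the device is in the triode region.
I_D = k_n [V_ov · V_DS − ½ V_DS²] = 3 × [2.11 × 1.69 − 0.5 × 1.69²] = 6.42 mA.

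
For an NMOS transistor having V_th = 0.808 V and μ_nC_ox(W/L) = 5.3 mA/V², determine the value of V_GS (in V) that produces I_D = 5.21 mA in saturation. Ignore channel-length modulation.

V_GS = 2.21 V

In saturation I_D = ½ k_n (V_GS − V_th)², so V_GS − V_th = √(2 I_D / k_n) = √(2 × 5.21 / 5.3) = 1.4 V.
V_GS = 0.808 + 1.4 = 2.21 V.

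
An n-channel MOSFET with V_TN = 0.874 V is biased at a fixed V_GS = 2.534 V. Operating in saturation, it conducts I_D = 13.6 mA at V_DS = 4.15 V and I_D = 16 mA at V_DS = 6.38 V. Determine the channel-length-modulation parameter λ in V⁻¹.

λ = 0.118 V⁻¹

With V_GS fixed, I_D ∝ (1 + λ V_DS) in saturation, so I_D2/I_D1 = (1 + λ V_DS2)/(1 + λ V_DS1).
16/13.6 = 1.176 = (1 + 6.38 λ)/(1 + 4.15 λ).
Solving: λ (I_D1 V_DS2 − I_D2 V_DS1) = I_D2 − I_D1, so λ = (16 − 13.6) / (13.6 × 6.38 − 16 × 4.15) = 2.4 / 20.4 = 0.118 V⁻¹.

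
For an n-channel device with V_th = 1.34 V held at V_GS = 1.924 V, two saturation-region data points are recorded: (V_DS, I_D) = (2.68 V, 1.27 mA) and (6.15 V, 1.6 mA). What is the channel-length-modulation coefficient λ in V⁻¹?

λ = 0.0937 V⁻¹

With V_GS fixed, I_D ∝ (1 + λ V_DS) in saturation, so I_D2/I_D1 = (1 + λ V_DS2)/(1 + λ V_DS1).
1.6/1.27 = 1.26 = (1 + 6.15 λ)/(1 + 2.68 λ).
Solving: λ (I_D1 V_DS2 − I_D2 V_DS1) = I_D2 − I_D1, so λ = (1.6 − 1.27) / (1.27 × 6.15 − 1.6 × 2.68) = 0.33 / 3.52 = 0.0937 V⁻¹.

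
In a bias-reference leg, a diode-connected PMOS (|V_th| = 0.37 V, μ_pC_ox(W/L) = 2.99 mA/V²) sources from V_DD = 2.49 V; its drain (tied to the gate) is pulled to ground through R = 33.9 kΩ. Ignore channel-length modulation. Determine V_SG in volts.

V_SG = 0.565 V

With gate tied to drain, V_SG = V_SD ≥ V_SG − |V_th|, so the device is in saturation.
KCL at the drain: ½ k_p (V_SG − |V_th|)² = (V_DD − V_SG)/R.
Let x = V_SG − 0.37. Then 50.7 x² + x − 2.12 = 0, giving x = 0.195 V (positive root), so V_SG = 0.565 V.
I_D = (V_DD − V_SG)/R = (2.49 − 0.565) / 33.9 = 0.0568 mA.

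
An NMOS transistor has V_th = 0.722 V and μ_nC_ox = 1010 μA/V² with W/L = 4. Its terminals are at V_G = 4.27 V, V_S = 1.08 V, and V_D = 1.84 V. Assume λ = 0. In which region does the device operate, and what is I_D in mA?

V_GS = V_G − V_S = 4.27 − 1.08 = 3.19 V; V_DS = V_D − V_S = 1.84 − 1.08 = 0.76 V.
k_n = μ_nC_ox · (W/L) = 4.04 mA/V².
V_ov = V_GS − V_th = 3.19 − 0.722 = 2.47 V.
Since V_DS = 0.76 V < V_ov = 2.47 V, the device is in the triode region.
I_D = k_n [V_ov · V_DS − ½ V_DS²] = 4.04 × [2.47 × 0.76 − 0.5 × 0.76²] = 6.41 mA.

Triode; I_D = 6.41 mA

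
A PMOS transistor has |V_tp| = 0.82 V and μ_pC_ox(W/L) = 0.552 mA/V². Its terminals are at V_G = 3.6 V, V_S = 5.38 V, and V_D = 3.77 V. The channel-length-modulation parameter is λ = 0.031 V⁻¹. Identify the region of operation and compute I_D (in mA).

V_SG = V_S − V_G = 5.38 − 3.6 = 1.78 V; V_SD = V_S − V_D = 5.38 − 3.77 = 1.61 V.
V_ov = V_SG − |V_tp| = 1.78 − 0.82 = 0.96 V.
Since V_SD = 1.61 V ≥ V_ov = 0.96 V, the device is in saturation.
I_D = ½ k_p V_ov² (1 + λ V_SD) = 0.5 × 0.552 × 0.96² × (1 + 0.031 × 1.61) = 0.267 mA.

Saturation; I_D = 0.267 mA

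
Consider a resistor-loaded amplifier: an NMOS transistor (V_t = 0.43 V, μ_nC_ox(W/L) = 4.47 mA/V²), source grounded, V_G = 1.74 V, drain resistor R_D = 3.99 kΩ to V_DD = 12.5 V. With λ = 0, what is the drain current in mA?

V_GS = V_G = 1.74 V, so V_ov = 1.74 − 0.43 = 1.31 V.
Assume saturation: I_D = ½ k_n V_ov² = 0.5 × 4.47 × 1.31² = 3.84 mA, giving V_DS = V_DD − I_D R_D = 12.5 − 3.84 × 3.99 = -2.8 V.
But -2.8 V < V_ov = 1.31 V, so the device is actually in triode.
In triode I_D = k_n[V_ov V_DS − ½ V_DS²] and I_D = (V_DD − V_DS)/R_D. Equating: 8.92 V_DS² − 24.36 V_DS + 12.5 = 0, giving V_DS = 0.685 V (the root below V_ov).
I_D = (12.5 − 0.685) / 3.99 = 2.96 mA.

I_D = 2.96 mA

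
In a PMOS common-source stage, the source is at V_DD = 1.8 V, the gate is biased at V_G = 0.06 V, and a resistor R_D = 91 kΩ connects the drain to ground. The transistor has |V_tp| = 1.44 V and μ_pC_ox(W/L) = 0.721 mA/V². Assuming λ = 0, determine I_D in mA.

I_D = 0.0186 mA

V_SG = V_DD − V_G = 1.8 − 0.06 = 1.74 V, so V_ov = 1.74 − 1.44 = 0.3 V.
Assume saturation: I_D = ½ k_p V_ov² = 0.5 × 0.721 × 0.3² = 0.0324 mA, giving V_SD = V_DD − I_D R_D = 1.8 − 0.0324 × 91 = -1.15 V.
But -1.15 V < V_ov = 0.3 V, so the device is actually in triode.
In triode I_D = k_p[V_ov V_SD − ½ V_SD²] and I_D = (V_DD − V_SD)/R_D. Equating: 32.8 V_SD² − 20.68 V_SD + 1.8 = 0, giving V_SD = 0.104 V (the root below V_ov).
I_D = (1.8 − 0.104) / 91 = 0.0186 mA.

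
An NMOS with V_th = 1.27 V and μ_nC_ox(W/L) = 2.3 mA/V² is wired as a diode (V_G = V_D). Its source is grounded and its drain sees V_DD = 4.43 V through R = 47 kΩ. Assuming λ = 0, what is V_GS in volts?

With gate tied to drain, V_GS = V_DS ≥ V_GS − V_th, so the device is in saturation.
KCL at the drain: ½ k_n (V_GS − V_th)² = (V_DD − V_GS)/R.
Let x = V_GS − 1.27. Then 54 x² + x − 3.16 = 0, giving x = 0.233 V (positive root), so V_GS = 1.5 V.
I_D = (V_DD − V_GS)/R = (4.43 − 1.5) / 47 = 0.0623 mA.

V_GS = 1.50 V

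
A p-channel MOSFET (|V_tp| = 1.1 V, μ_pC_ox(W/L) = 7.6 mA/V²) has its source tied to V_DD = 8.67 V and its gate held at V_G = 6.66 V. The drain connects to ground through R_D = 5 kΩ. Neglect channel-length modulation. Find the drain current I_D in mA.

I_D = 1.68 mA

V_SG = V_DD − V_G = 8.67 − 6.66 = 2.01 V, so V_ov = 2.01 − 1.1 = 0.91 V.
Assume saturation: I_D = ½ k_p V_ov² = 0.5 × 7.6 × 0.91² = 3.15 mA, giving V_SD = V_DD − I_D R_D = 8.67 − 3.15 × 5 = -7.06 V.
But -7.06 V < V_ov = 0.91 V, so the device is actually in triode.
In triode I_D = k_p[V_ov V_SD − ½ V_SD²] and I_D = (V_DD − V_SD)/R_D. Equating: 19 V_SD² − 35.58 V_SD + 8.67 = 0, giving V_SD = 0.288 V (the root below V_ov).
I_D = (8.67 − 0.288) / 5 = 1.68 mA.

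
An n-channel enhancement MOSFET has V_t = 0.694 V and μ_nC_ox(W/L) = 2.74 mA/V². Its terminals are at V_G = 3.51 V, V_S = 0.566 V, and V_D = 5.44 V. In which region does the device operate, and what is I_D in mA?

Saturation; I_D = 6.94 mA

V_GS = V_G − V_S = 3.51 − 0.566 = 2.94 V; V_DS = V_D − V_S = 5.44 − 0.566 = 4.87 V.
V_ov = V_GS − V_t = 2.94 − 0.694 = 2.25 V.
Since V_DS = 4.87 V ≥ V_ov = 2.25 V, the device is in saturation.
I_D = ½ k_n V_ov² = 0.5 × 2.74 × 2.25² = 6.94 mA.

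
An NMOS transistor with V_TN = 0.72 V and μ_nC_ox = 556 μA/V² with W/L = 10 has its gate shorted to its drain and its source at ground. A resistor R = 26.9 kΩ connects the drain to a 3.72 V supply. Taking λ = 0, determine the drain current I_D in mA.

I_D = 0.104 mA

With gate tied to drain, V_GS = V_DS ≥ V_GS − V_TN, so the device is in saturation.
k_n = μ_nC_ox · (W/L) = 5.56 mA/V².
KCL at the drain: ½ k_n (V_GS − V_TN)² = (V_DD − V_GS)/R.
Let x = V_GS − 0.72. Then 74.8 x² + x − 3 = 0, giving x = 0.194 V (positive root), so V_GS = 0.914 V.
I_D = (V_DD − V_GS)/R = (3.72 − 0.914) / 26.9 = 0.104 mA.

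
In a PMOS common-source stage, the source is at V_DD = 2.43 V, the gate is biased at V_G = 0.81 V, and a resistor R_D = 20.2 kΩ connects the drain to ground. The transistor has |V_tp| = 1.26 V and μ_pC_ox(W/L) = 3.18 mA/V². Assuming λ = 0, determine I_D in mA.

I_D = 0.114 mA

V_SG = V_DD − V_G = 2.43 − 0.81 = 1.62 V, so V_ov = 1.62 − 1.26 = 0.36 V.
Assume saturation: I_D = ½ k_p V_ov² = 0.5 × 3.18 × 0.36² = 0.206 mA, giving V_SD = V_DD − I_D R_D = 2.43 − 0.206 × 20.2 = -1.73 V.
But -1.73 V < V_ov = 0.36 V, so the device is actually in triode.
In triode I_D = k_p[V_ov V_SD − ½ V_SD²] and I_D = (V_DD − V_SD)/R_D. Equating: 32.1 V_SD² − 24.12 V_SD + 2.43 = 0, giving V_SD = 0.12 V (the root below V_ov).
I_D = (2.43 − 0.12) / 20.2 = 0.114 mA.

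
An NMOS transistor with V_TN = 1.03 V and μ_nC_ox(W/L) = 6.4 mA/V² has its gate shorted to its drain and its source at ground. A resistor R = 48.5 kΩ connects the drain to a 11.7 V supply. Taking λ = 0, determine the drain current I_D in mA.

With gate tied to drain, V_GS = V_DS ≥ V_GS − V_TN, so the device is in saturation.
KCL at the drain: ½ k_n (V_GS − V_TN)² = (V_DD − V_GS)/R.
Let x = V_GS − 1.03. Then 155 x² + x − 10.67 = 0, giving x = 0.259 V (positive root), so V_GS = 1.29 V.
I_D = (V_DD − V_GS)/R = (11.7 − 1.29) / 48.5 = 0.215 mA.

I_D = 0.215 mA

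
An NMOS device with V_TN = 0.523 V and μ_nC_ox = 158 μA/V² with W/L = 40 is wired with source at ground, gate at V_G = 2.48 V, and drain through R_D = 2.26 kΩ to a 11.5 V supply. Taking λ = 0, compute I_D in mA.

V_GS = V_G = 2.48 V, so V_ov = 2.48 − 0.523 = 1.96 V.
k_n = μ_nC_ox · (W/L) = 6.32 mA/V².
Assume saturation: I_D = ½ k_n V_ov² = 0.5 × 6.32 × 1.96² = 12.1 mA, giving V_DS = V_DD − I_D R_D = 11.5 − 12.1 × 2.26 = -15.9 V.
But -15.9 V < V_ov = 1.96 V, so the device is actually in triode.
In triode I_D = k_n[V_ov V_DS − ½ V_DS²] and I_D = (V_DD − V_DS)/R_D. Equating: 7.14 V_DS² − 28.95 V_DS + 11.5 = 0, giving V_DS = 0.446 V (the root below V_ov).
I_D = (11.5 − 0.446) / 2.26 = 4.89 mA.

I_D = 4.89 mA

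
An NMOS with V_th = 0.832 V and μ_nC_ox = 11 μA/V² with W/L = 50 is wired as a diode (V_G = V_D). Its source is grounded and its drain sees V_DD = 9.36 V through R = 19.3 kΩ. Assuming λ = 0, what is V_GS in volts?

With gate tied to drain, V_GS = V_DS ≥ V_GS − V_th, so the device is in saturation.
k_n = μ_nC_ox · (W/L) = 0.55 mA/V².
KCL at the drain: ½ k_n (V_GS − V_th)² = (V_DD − V_GS)/R.
Let x = V_GS − 0.832. Then 5.31 x² + x − 8.528 = 0, giving x = 1.18 V (positive root), so V_GS = 2.01 V.
I_D = (V_DD − V_GS)/R = (9.36 − 2.01) / 19.3 = 0.381 mA.

V_GS = 2.01 V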